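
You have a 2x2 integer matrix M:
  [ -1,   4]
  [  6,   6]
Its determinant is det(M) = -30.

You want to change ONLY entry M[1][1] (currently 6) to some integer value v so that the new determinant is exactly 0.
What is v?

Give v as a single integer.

Answer: -24

Derivation:
det is linear in entry M[1][1]: det = old_det + (v - 6) * C_11
Cofactor C_11 = -1
Want det = 0: -30 + (v - 6) * -1 = 0
  (v - 6) = 30 / -1 = -30
  v = 6 + (-30) = -24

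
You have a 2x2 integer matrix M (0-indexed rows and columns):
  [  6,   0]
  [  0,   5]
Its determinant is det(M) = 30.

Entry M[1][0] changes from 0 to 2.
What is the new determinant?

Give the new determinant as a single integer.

Answer: 30

Derivation:
det is linear in row 1: changing M[1][0] by delta changes det by delta * cofactor(1,0).
Cofactor C_10 = (-1)^(1+0) * minor(1,0) = 0
Entry delta = 2 - 0 = 2
Det delta = 2 * 0 = 0
New det = 30 + 0 = 30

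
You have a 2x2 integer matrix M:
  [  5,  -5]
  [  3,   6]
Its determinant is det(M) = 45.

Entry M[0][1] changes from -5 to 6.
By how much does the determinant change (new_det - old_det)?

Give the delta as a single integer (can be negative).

Cofactor C_01 = -3
Entry delta = 6 - -5 = 11
Det delta = entry_delta * cofactor = 11 * -3 = -33

Answer: -33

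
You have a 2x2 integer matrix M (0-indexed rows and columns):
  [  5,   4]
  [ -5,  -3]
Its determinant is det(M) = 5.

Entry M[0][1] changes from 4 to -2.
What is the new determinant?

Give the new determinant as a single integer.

Answer: -25

Derivation:
det is linear in row 0: changing M[0][1] by delta changes det by delta * cofactor(0,1).
Cofactor C_01 = (-1)^(0+1) * minor(0,1) = 5
Entry delta = -2 - 4 = -6
Det delta = -6 * 5 = -30
New det = 5 + -30 = -25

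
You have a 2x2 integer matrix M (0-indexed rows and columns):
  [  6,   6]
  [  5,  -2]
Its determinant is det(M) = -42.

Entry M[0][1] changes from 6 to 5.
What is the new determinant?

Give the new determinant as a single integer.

det is linear in row 0: changing M[0][1] by delta changes det by delta * cofactor(0,1).
Cofactor C_01 = (-1)^(0+1) * minor(0,1) = -5
Entry delta = 5 - 6 = -1
Det delta = -1 * -5 = 5
New det = -42 + 5 = -37

Answer: -37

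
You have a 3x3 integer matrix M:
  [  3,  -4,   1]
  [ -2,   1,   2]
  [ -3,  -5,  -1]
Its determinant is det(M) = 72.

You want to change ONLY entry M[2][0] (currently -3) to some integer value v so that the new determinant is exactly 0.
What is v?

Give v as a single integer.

det is linear in entry M[2][0]: det = old_det + (v - -3) * C_20
Cofactor C_20 = -9
Want det = 0: 72 + (v - -3) * -9 = 0
  (v - -3) = -72 / -9 = 8
  v = -3 + (8) = 5

Answer: 5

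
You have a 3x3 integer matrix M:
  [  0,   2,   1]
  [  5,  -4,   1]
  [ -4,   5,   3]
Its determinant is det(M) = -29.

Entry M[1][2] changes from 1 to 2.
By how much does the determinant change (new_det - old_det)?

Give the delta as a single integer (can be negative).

Answer: -8

Derivation:
Cofactor C_12 = -8
Entry delta = 2 - 1 = 1
Det delta = entry_delta * cofactor = 1 * -8 = -8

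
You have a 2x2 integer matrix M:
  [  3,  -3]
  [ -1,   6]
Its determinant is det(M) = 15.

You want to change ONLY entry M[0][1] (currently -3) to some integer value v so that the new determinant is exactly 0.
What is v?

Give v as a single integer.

Answer: -18

Derivation:
det is linear in entry M[0][1]: det = old_det + (v - -3) * C_01
Cofactor C_01 = 1
Want det = 0: 15 + (v - -3) * 1 = 0
  (v - -3) = -15 / 1 = -15
  v = -3 + (-15) = -18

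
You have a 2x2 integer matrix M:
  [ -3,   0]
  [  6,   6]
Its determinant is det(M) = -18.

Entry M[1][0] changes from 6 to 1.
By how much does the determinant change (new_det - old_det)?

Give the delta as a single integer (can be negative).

Answer: 0

Derivation:
Cofactor C_10 = 0
Entry delta = 1 - 6 = -5
Det delta = entry_delta * cofactor = -5 * 0 = 0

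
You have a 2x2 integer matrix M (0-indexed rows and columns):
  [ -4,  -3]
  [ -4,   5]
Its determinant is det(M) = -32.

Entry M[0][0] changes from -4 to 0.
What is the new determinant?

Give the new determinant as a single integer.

det is linear in row 0: changing M[0][0] by delta changes det by delta * cofactor(0,0).
Cofactor C_00 = (-1)^(0+0) * minor(0,0) = 5
Entry delta = 0 - -4 = 4
Det delta = 4 * 5 = 20
New det = -32 + 20 = -12

Answer: -12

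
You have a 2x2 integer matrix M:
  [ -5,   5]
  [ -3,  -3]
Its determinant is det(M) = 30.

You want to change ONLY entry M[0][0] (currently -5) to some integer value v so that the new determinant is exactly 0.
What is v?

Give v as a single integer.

det is linear in entry M[0][0]: det = old_det + (v - -5) * C_00
Cofactor C_00 = -3
Want det = 0: 30 + (v - -5) * -3 = 0
  (v - -5) = -30 / -3 = 10
  v = -5 + (10) = 5

Answer: 5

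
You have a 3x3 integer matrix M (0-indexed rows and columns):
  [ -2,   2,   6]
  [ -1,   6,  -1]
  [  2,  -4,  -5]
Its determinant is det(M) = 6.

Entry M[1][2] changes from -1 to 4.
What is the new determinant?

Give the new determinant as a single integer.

det is linear in row 1: changing M[1][2] by delta changes det by delta * cofactor(1,2).
Cofactor C_12 = (-1)^(1+2) * minor(1,2) = -4
Entry delta = 4 - -1 = 5
Det delta = 5 * -4 = -20
New det = 6 + -20 = -14

Answer: -14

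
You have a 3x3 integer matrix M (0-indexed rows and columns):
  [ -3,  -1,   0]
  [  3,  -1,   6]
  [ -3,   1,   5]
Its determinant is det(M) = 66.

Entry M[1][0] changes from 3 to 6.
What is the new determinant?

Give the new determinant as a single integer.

Answer: 81

Derivation:
det is linear in row 1: changing M[1][0] by delta changes det by delta * cofactor(1,0).
Cofactor C_10 = (-1)^(1+0) * minor(1,0) = 5
Entry delta = 6 - 3 = 3
Det delta = 3 * 5 = 15
New det = 66 + 15 = 81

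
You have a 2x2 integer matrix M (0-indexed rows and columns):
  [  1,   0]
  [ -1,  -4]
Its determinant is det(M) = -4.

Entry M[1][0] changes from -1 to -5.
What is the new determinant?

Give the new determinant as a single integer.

det is linear in row 1: changing M[1][0] by delta changes det by delta * cofactor(1,0).
Cofactor C_10 = (-1)^(1+0) * minor(1,0) = 0
Entry delta = -5 - -1 = -4
Det delta = -4 * 0 = 0
New det = -4 + 0 = -4

Answer: -4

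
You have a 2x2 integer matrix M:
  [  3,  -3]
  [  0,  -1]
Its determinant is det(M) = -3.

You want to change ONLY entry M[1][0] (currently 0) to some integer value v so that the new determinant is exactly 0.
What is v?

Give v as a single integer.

Answer: 1

Derivation:
det is linear in entry M[1][0]: det = old_det + (v - 0) * C_10
Cofactor C_10 = 3
Want det = 0: -3 + (v - 0) * 3 = 0
  (v - 0) = 3 / 3 = 1
  v = 0 + (1) = 1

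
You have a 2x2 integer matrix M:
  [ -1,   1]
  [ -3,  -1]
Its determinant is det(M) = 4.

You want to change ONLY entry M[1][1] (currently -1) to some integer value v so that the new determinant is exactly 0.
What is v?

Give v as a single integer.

det is linear in entry M[1][1]: det = old_det + (v - -1) * C_11
Cofactor C_11 = -1
Want det = 0: 4 + (v - -1) * -1 = 0
  (v - -1) = -4 / -1 = 4
  v = -1 + (4) = 3

Answer: 3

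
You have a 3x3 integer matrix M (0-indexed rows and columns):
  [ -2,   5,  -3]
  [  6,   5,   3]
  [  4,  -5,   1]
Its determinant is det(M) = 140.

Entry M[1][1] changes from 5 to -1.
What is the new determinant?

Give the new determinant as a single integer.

det is linear in row 1: changing M[1][1] by delta changes det by delta * cofactor(1,1).
Cofactor C_11 = (-1)^(1+1) * minor(1,1) = 10
Entry delta = -1 - 5 = -6
Det delta = -6 * 10 = -60
New det = 140 + -60 = 80

Answer: 80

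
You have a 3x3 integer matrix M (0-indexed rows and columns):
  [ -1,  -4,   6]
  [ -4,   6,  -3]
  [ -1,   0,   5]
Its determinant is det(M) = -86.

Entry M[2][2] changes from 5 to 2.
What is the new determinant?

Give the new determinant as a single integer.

det is linear in row 2: changing M[2][2] by delta changes det by delta * cofactor(2,2).
Cofactor C_22 = (-1)^(2+2) * minor(2,2) = -22
Entry delta = 2 - 5 = -3
Det delta = -3 * -22 = 66
New det = -86 + 66 = -20

Answer: -20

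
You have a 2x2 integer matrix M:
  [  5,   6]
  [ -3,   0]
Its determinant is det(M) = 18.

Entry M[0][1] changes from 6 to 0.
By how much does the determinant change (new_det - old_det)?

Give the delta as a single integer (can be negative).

Answer: -18

Derivation:
Cofactor C_01 = 3
Entry delta = 0 - 6 = -6
Det delta = entry_delta * cofactor = -6 * 3 = -18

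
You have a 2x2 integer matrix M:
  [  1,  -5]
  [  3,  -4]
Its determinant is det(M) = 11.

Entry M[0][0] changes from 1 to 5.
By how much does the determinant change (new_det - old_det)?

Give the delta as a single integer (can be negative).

Answer: -16

Derivation:
Cofactor C_00 = -4
Entry delta = 5 - 1 = 4
Det delta = entry_delta * cofactor = 4 * -4 = -16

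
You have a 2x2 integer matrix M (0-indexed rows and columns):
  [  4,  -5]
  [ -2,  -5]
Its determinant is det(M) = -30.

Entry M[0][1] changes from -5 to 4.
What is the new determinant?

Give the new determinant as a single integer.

Answer: -12

Derivation:
det is linear in row 0: changing M[0][1] by delta changes det by delta * cofactor(0,1).
Cofactor C_01 = (-1)^(0+1) * minor(0,1) = 2
Entry delta = 4 - -5 = 9
Det delta = 9 * 2 = 18
New det = -30 + 18 = -12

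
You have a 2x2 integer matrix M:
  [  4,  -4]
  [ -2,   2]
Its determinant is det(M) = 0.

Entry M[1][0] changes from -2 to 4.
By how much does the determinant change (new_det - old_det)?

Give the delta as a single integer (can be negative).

Answer: 24

Derivation:
Cofactor C_10 = 4
Entry delta = 4 - -2 = 6
Det delta = entry_delta * cofactor = 6 * 4 = 24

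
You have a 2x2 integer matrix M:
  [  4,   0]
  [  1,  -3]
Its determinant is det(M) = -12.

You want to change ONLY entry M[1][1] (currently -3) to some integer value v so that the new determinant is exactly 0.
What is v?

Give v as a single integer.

Answer: 0

Derivation:
det is linear in entry M[1][1]: det = old_det + (v - -3) * C_11
Cofactor C_11 = 4
Want det = 0: -12 + (v - -3) * 4 = 0
  (v - -3) = 12 / 4 = 3
  v = -3 + (3) = 0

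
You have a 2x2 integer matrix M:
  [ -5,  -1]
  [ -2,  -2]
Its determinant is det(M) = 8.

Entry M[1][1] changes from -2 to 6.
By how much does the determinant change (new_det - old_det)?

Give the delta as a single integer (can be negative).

Cofactor C_11 = -5
Entry delta = 6 - -2 = 8
Det delta = entry_delta * cofactor = 8 * -5 = -40

Answer: -40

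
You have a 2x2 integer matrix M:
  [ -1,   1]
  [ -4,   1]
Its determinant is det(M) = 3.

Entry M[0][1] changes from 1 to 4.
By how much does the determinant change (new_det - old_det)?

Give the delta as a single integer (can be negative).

Answer: 12

Derivation:
Cofactor C_01 = 4
Entry delta = 4 - 1 = 3
Det delta = entry_delta * cofactor = 3 * 4 = 12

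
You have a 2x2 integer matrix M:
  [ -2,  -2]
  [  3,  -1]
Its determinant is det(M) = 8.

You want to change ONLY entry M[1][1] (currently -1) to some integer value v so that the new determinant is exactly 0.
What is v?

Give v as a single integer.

Answer: 3

Derivation:
det is linear in entry M[1][1]: det = old_det + (v - -1) * C_11
Cofactor C_11 = -2
Want det = 0: 8 + (v - -1) * -2 = 0
  (v - -1) = -8 / -2 = 4
  v = -1 + (4) = 3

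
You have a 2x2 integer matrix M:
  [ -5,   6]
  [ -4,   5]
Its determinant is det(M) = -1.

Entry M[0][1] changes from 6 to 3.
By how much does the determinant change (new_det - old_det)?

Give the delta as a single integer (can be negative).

Answer: -12

Derivation:
Cofactor C_01 = 4
Entry delta = 3 - 6 = -3
Det delta = entry_delta * cofactor = -3 * 4 = -12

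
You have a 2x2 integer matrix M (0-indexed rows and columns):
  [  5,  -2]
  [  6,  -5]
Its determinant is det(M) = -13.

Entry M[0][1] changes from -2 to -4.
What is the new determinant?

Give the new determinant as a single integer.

Answer: -1

Derivation:
det is linear in row 0: changing M[0][1] by delta changes det by delta * cofactor(0,1).
Cofactor C_01 = (-1)^(0+1) * minor(0,1) = -6
Entry delta = -4 - -2 = -2
Det delta = -2 * -6 = 12
New det = -13 + 12 = -1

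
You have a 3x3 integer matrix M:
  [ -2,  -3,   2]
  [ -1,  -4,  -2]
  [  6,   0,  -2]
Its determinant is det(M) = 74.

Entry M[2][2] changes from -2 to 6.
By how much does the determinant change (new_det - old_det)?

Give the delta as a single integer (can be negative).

Cofactor C_22 = 5
Entry delta = 6 - -2 = 8
Det delta = entry_delta * cofactor = 8 * 5 = 40

Answer: 40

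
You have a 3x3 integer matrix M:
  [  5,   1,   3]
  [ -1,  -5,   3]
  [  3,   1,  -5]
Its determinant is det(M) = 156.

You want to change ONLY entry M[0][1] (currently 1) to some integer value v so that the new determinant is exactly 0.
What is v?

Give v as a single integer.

Answer: -38

Derivation:
det is linear in entry M[0][1]: det = old_det + (v - 1) * C_01
Cofactor C_01 = 4
Want det = 0: 156 + (v - 1) * 4 = 0
  (v - 1) = -156 / 4 = -39
  v = 1 + (-39) = -38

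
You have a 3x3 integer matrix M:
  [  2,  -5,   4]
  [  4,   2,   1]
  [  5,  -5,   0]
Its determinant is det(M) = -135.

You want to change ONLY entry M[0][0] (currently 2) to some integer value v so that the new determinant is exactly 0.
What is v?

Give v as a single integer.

Answer: 29

Derivation:
det is linear in entry M[0][0]: det = old_det + (v - 2) * C_00
Cofactor C_00 = 5
Want det = 0: -135 + (v - 2) * 5 = 0
  (v - 2) = 135 / 5 = 27
  v = 2 + (27) = 29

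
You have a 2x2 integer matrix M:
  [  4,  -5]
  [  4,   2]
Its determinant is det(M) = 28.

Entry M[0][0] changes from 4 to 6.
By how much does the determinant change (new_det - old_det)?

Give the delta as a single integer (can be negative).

Cofactor C_00 = 2
Entry delta = 6 - 4 = 2
Det delta = entry_delta * cofactor = 2 * 2 = 4

Answer: 4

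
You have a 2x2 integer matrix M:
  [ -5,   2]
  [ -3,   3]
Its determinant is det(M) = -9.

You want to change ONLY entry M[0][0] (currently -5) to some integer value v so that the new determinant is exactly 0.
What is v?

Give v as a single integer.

det is linear in entry M[0][0]: det = old_det + (v - -5) * C_00
Cofactor C_00 = 3
Want det = 0: -9 + (v - -5) * 3 = 0
  (v - -5) = 9 / 3 = 3
  v = -5 + (3) = -2

Answer: -2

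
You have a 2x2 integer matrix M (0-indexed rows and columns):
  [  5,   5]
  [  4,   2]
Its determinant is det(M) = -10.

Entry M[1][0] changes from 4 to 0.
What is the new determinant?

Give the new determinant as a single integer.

Answer: 10

Derivation:
det is linear in row 1: changing M[1][0] by delta changes det by delta * cofactor(1,0).
Cofactor C_10 = (-1)^(1+0) * minor(1,0) = -5
Entry delta = 0 - 4 = -4
Det delta = -4 * -5 = 20
New det = -10 + 20 = 10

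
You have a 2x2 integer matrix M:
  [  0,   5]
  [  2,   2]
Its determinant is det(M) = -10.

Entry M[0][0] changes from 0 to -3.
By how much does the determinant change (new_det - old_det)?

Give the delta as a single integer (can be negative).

Answer: -6

Derivation:
Cofactor C_00 = 2
Entry delta = -3 - 0 = -3
Det delta = entry_delta * cofactor = -3 * 2 = -6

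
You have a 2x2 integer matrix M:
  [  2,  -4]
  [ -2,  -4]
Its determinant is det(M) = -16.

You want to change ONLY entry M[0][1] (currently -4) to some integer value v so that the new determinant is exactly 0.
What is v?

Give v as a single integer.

det is linear in entry M[0][1]: det = old_det + (v - -4) * C_01
Cofactor C_01 = 2
Want det = 0: -16 + (v - -4) * 2 = 0
  (v - -4) = 16 / 2 = 8
  v = -4 + (8) = 4

Answer: 4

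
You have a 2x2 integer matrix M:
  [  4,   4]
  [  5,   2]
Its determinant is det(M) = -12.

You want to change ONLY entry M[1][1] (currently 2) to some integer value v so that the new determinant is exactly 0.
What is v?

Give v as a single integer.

det is linear in entry M[1][1]: det = old_det + (v - 2) * C_11
Cofactor C_11 = 4
Want det = 0: -12 + (v - 2) * 4 = 0
  (v - 2) = 12 / 4 = 3
  v = 2 + (3) = 5

Answer: 5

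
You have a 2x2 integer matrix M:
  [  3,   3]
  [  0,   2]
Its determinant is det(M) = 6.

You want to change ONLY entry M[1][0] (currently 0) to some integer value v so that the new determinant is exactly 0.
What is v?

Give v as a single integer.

Answer: 2

Derivation:
det is linear in entry M[1][0]: det = old_det + (v - 0) * C_10
Cofactor C_10 = -3
Want det = 0: 6 + (v - 0) * -3 = 0
  (v - 0) = -6 / -3 = 2
  v = 0 + (2) = 2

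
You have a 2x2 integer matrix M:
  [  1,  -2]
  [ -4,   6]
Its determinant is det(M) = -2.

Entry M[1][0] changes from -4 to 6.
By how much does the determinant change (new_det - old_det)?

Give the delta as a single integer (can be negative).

Cofactor C_10 = 2
Entry delta = 6 - -4 = 10
Det delta = entry_delta * cofactor = 10 * 2 = 20

Answer: 20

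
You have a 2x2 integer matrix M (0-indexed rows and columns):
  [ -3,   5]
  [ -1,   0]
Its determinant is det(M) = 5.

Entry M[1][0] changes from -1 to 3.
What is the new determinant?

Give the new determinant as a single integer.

Answer: -15

Derivation:
det is linear in row 1: changing M[1][0] by delta changes det by delta * cofactor(1,0).
Cofactor C_10 = (-1)^(1+0) * minor(1,0) = -5
Entry delta = 3 - -1 = 4
Det delta = 4 * -5 = -20
New det = 5 + -20 = -15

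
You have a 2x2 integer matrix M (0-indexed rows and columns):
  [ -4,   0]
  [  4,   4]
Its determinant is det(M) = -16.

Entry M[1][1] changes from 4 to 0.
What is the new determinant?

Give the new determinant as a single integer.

Answer: 0

Derivation:
det is linear in row 1: changing M[1][1] by delta changes det by delta * cofactor(1,1).
Cofactor C_11 = (-1)^(1+1) * minor(1,1) = -4
Entry delta = 0 - 4 = -4
Det delta = -4 * -4 = 16
New det = -16 + 16 = 0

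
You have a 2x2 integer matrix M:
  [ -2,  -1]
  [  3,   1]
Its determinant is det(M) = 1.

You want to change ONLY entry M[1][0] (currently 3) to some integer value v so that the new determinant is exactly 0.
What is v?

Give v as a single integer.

Answer: 2

Derivation:
det is linear in entry M[1][0]: det = old_det + (v - 3) * C_10
Cofactor C_10 = 1
Want det = 0: 1 + (v - 3) * 1 = 0
  (v - 3) = -1 / 1 = -1
  v = 3 + (-1) = 2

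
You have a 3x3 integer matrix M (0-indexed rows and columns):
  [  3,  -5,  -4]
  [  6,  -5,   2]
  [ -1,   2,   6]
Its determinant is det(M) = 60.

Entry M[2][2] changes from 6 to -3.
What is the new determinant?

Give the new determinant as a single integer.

det is linear in row 2: changing M[2][2] by delta changes det by delta * cofactor(2,2).
Cofactor C_22 = (-1)^(2+2) * minor(2,2) = 15
Entry delta = -3 - 6 = -9
Det delta = -9 * 15 = -135
New det = 60 + -135 = -75

Answer: -75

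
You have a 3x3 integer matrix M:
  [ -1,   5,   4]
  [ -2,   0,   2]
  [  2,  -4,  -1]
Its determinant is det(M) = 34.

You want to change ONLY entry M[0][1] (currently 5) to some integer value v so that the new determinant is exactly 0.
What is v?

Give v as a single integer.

det is linear in entry M[0][1]: det = old_det + (v - 5) * C_01
Cofactor C_01 = 2
Want det = 0: 34 + (v - 5) * 2 = 0
  (v - 5) = -34 / 2 = -17
  v = 5 + (-17) = -12

Answer: -12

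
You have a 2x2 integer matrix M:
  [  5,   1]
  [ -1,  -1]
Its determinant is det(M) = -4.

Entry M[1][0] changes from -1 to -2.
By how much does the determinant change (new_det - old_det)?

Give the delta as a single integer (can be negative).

Answer: 1

Derivation:
Cofactor C_10 = -1
Entry delta = -2 - -1 = -1
Det delta = entry_delta * cofactor = -1 * -1 = 1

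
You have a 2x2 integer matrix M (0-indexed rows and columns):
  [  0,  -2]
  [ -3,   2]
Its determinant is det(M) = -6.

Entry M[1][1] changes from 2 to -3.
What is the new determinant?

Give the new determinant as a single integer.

Answer: -6

Derivation:
det is linear in row 1: changing M[1][1] by delta changes det by delta * cofactor(1,1).
Cofactor C_11 = (-1)^(1+1) * minor(1,1) = 0
Entry delta = -3 - 2 = -5
Det delta = -5 * 0 = 0
New det = -6 + 0 = -6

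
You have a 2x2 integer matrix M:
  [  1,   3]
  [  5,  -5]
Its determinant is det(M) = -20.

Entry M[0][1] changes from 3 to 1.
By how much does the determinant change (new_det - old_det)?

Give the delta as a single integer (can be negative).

Cofactor C_01 = -5
Entry delta = 1 - 3 = -2
Det delta = entry_delta * cofactor = -2 * -5 = 10

Answer: 10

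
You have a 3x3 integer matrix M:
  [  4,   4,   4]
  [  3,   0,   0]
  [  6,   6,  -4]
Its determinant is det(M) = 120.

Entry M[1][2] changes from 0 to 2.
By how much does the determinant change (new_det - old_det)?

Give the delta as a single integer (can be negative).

Answer: 0

Derivation:
Cofactor C_12 = 0
Entry delta = 2 - 0 = 2
Det delta = entry_delta * cofactor = 2 * 0 = 0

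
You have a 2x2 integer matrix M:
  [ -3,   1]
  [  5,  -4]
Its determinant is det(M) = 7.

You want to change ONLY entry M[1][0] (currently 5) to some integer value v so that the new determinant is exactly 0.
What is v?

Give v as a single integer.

det is linear in entry M[1][0]: det = old_det + (v - 5) * C_10
Cofactor C_10 = -1
Want det = 0: 7 + (v - 5) * -1 = 0
  (v - 5) = -7 / -1 = 7
  v = 5 + (7) = 12

Answer: 12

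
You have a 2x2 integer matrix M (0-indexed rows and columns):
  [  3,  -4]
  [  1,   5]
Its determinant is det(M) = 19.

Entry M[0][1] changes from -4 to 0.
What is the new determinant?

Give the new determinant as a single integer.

Answer: 15

Derivation:
det is linear in row 0: changing M[0][1] by delta changes det by delta * cofactor(0,1).
Cofactor C_01 = (-1)^(0+1) * minor(0,1) = -1
Entry delta = 0 - -4 = 4
Det delta = 4 * -1 = -4
New det = 19 + -4 = 15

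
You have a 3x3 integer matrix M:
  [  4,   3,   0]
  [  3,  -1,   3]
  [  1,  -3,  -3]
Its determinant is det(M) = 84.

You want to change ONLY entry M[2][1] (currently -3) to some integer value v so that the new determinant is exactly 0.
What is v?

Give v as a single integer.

det is linear in entry M[2][1]: det = old_det + (v - -3) * C_21
Cofactor C_21 = -12
Want det = 0: 84 + (v - -3) * -12 = 0
  (v - -3) = -84 / -12 = 7
  v = -3 + (7) = 4

Answer: 4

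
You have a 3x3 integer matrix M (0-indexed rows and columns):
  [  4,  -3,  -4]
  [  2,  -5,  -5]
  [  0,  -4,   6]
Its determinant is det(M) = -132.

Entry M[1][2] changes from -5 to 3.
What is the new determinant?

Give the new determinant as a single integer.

Answer: -4

Derivation:
det is linear in row 1: changing M[1][2] by delta changes det by delta * cofactor(1,2).
Cofactor C_12 = (-1)^(1+2) * minor(1,2) = 16
Entry delta = 3 - -5 = 8
Det delta = 8 * 16 = 128
New det = -132 + 128 = -4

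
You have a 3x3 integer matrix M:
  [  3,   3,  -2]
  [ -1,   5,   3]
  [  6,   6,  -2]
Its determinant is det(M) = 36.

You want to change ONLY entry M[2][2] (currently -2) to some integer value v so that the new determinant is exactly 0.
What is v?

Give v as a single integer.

det is linear in entry M[2][2]: det = old_det + (v - -2) * C_22
Cofactor C_22 = 18
Want det = 0: 36 + (v - -2) * 18 = 0
  (v - -2) = -36 / 18 = -2
  v = -2 + (-2) = -4

Answer: -4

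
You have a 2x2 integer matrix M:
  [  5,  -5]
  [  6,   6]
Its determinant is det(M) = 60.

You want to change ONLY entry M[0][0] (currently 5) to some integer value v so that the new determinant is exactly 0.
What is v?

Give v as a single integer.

det is linear in entry M[0][0]: det = old_det + (v - 5) * C_00
Cofactor C_00 = 6
Want det = 0: 60 + (v - 5) * 6 = 0
  (v - 5) = -60 / 6 = -10
  v = 5 + (-10) = -5

Answer: -5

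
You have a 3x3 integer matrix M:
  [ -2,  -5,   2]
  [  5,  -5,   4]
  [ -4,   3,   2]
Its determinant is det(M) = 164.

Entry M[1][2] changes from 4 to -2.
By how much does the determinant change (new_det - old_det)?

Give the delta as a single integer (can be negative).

Cofactor C_12 = 26
Entry delta = -2 - 4 = -6
Det delta = entry_delta * cofactor = -6 * 26 = -156

Answer: -156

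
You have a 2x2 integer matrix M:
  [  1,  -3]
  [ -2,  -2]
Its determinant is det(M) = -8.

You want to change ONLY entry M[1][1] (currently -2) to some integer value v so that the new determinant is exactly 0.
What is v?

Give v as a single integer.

Answer: 6

Derivation:
det is linear in entry M[1][1]: det = old_det + (v - -2) * C_11
Cofactor C_11 = 1
Want det = 0: -8 + (v - -2) * 1 = 0
  (v - -2) = 8 / 1 = 8
  v = -2 + (8) = 6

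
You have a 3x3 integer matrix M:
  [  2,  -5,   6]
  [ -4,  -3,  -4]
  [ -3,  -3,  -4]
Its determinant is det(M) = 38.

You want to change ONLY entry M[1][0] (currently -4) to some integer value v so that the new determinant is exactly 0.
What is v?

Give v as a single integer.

Answer: -3

Derivation:
det is linear in entry M[1][0]: det = old_det + (v - -4) * C_10
Cofactor C_10 = -38
Want det = 0: 38 + (v - -4) * -38 = 0
  (v - -4) = -38 / -38 = 1
  v = -4 + (1) = -3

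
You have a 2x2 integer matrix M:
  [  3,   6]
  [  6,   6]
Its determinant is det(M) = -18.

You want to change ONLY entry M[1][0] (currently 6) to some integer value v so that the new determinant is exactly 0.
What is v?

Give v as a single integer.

det is linear in entry M[1][0]: det = old_det + (v - 6) * C_10
Cofactor C_10 = -6
Want det = 0: -18 + (v - 6) * -6 = 0
  (v - 6) = 18 / -6 = -3
  v = 6 + (-3) = 3

Answer: 3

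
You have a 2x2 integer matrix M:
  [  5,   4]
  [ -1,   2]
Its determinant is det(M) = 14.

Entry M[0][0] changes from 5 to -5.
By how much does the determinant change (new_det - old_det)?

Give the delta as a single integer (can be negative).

Answer: -20

Derivation:
Cofactor C_00 = 2
Entry delta = -5 - 5 = -10
Det delta = entry_delta * cofactor = -10 * 2 = -20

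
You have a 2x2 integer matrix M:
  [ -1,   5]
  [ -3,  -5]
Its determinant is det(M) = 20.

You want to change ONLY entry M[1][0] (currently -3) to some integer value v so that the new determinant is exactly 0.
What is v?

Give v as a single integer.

Answer: 1

Derivation:
det is linear in entry M[1][0]: det = old_det + (v - -3) * C_10
Cofactor C_10 = -5
Want det = 0: 20 + (v - -3) * -5 = 0
  (v - -3) = -20 / -5 = 4
  v = -3 + (4) = 1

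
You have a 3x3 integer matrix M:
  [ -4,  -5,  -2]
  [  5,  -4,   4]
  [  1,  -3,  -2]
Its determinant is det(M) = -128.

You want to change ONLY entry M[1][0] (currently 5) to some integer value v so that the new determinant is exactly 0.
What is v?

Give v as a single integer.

Answer: -27

Derivation:
det is linear in entry M[1][0]: det = old_det + (v - 5) * C_10
Cofactor C_10 = -4
Want det = 0: -128 + (v - 5) * -4 = 0
  (v - 5) = 128 / -4 = -32
  v = 5 + (-32) = -27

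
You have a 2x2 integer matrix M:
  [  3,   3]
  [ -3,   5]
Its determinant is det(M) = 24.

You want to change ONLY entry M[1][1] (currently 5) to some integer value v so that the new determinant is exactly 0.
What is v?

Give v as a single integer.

det is linear in entry M[1][1]: det = old_det + (v - 5) * C_11
Cofactor C_11 = 3
Want det = 0: 24 + (v - 5) * 3 = 0
  (v - 5) = -24 / 3 = -8
  v = 5 + (-8) = -3

Answer: -3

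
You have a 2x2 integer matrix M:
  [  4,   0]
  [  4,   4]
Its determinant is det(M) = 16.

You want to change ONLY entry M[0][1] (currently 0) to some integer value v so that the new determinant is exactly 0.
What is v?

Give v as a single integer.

Answer: 4

Derivation:
det is linear in entry M[0][1]: det = old_det + (v - 0) * C_01
Cofactor C_01 = -4
Want det = 0: 16 + (v - 0) * -4 = 0
  (v - 0) = -16 / -4 = 4
  v = 0 + (4) = 4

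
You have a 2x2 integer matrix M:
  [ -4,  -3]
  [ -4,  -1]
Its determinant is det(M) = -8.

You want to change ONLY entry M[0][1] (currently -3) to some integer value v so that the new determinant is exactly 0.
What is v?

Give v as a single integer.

det is linear in entry M[0][1]: det = old_det + (v - -3) * C_01
Cofactor C_01 = 4
Want det = 0: -8 + (v - -3) * 4 = 0
  (v - -3) = 8 / 4 = 2
  v = -3 + (2) = -1

Answer: -1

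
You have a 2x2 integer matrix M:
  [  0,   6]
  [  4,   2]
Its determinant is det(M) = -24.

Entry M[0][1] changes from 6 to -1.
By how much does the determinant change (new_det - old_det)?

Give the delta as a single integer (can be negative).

Cofactor C_01 = -4
Entry delta = -1 - 6 = -7
Det delta = entry_delta * cofactor = -7 * -4 = 28

Answer: 28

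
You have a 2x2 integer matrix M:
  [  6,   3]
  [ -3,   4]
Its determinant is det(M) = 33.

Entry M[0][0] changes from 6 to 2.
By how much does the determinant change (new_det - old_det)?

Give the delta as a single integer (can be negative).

Answer: -16

Derivation:
Cofactor C_00 = 4
Entry delta = 2 - 6 = -4
Det delta = entry_delta * cofactor = -4 * 4 = -16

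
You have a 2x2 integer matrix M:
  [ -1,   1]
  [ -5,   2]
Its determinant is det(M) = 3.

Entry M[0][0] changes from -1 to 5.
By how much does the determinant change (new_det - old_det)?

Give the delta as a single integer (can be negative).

Cofactor C_00 = 2
Entry delta = 5 - -1 = 6
Det delta = entry_delta * cofactor = 6 * 2 = 12

Answer: 12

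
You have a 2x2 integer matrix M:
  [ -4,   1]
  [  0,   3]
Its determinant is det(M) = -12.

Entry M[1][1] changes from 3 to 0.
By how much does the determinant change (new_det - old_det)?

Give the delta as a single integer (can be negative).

Answer: 12

Derivation:
Cofactor C_11 = -4
Entry delta = 0 - 3 = -3
Det delta = entry_delta * cofactor = -3 * -4 = 12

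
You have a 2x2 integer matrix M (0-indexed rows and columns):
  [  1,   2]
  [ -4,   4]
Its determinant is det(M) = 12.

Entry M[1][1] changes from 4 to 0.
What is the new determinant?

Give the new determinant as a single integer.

det is linear in row 1: changing M[1][1] by delta changes det by delta * cofactor(1,1).
Cofactor C_11 = (-1)^(1+1) * minor(1,1) = 1
Entry delta = 0 - 4 = -4
Det delta = -4 * 1 = -4
New det = 12 + -4 = 8

Answer: 8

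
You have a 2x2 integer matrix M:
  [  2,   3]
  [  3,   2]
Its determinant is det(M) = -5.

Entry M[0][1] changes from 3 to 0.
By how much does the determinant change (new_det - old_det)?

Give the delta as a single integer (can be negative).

Answer: 9

Derivation:
Cofactor C_01 = -3
Entry delta = 0 - 3 = -3
Det delta = entry_delta * cofactor = -3 * -3 = 9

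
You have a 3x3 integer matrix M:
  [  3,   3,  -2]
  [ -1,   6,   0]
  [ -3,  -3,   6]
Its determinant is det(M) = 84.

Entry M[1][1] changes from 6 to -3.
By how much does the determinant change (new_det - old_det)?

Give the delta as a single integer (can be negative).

Cofactor C_11 = 12
Entry delta = -3 - 6 = -9
Det delta = entry_delta * cofactor = -9 * 12 = -108

Answer: -108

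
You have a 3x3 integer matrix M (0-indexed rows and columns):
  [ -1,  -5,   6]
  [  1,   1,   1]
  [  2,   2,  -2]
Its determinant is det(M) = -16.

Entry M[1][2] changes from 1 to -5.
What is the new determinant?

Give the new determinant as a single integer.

Answer: 32

Derivation:
det is linear in row 1: changing M[1][2] by delta changes det by delta * cofactor(1,2).
Cofactor C_12 = (-1)^(1+2) * minor(1,2) = -8
Entry delta = -5 - 1 = -6
Det delta = -6 * -8 = 48
New det = -16 + 48 = 32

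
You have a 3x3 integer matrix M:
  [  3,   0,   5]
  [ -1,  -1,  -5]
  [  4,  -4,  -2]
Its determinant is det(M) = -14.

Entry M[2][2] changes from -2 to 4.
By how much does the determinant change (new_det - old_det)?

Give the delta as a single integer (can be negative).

Answer: -18

Derivation:
Cofactor C_22 = -3
Entry delta = 4 - -2 = 6
Det delta = entry_delta * cofactor = 6 * -3 = -18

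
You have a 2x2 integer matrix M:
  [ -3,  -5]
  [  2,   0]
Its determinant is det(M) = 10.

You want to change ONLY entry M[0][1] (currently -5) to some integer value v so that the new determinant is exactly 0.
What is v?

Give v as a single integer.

Answer: 0

Derivation:
det is linear in entry M[0][1]: det = old_det + (v - -5) * C_01
Cofactor C_01 = -2
Want det = 0: 10 + (v - -5) * -2 = 0
  (v - -5) = -10 / -2 = 5
  v = -5 + (5) = 0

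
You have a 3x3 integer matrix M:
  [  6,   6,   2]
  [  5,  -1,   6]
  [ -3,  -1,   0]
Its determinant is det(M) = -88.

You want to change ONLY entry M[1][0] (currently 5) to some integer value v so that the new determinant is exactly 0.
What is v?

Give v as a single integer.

Answer: -39

Derivation:
det is linear in entry M[1][0]: det = old_det + (v - 5) * C_10
Cofactor C_10 = -2
Want det = 0: -88 + (v - 5) * -2 = 0
  (v - 5) = 88 / -2 = -44
  v = 5 + (-44) = -39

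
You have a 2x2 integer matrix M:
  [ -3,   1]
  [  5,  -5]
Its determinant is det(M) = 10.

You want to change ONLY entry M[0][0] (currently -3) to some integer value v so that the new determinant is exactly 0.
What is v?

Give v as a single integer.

Answer: -1

Derivation:
det is linear in entry M[0][0]: det = old_det + (v - -3) * C_00
Cofactor C_00 = -5
Want det = 0: 10 + (v - -3) * -5 = 0
  (v - -3) = -10 / -5 = 2
  v = -3 + (2) = -1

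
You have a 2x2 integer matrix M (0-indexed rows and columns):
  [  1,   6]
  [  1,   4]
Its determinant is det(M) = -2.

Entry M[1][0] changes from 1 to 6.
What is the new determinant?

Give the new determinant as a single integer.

det is linear in row 1: changing M[1][0] by delta changes det by delta * cofactor(1,0).
Cofactor C_10 = (-1)^(1+0) * minor(1,0) = -6
Entry delta = 6 - 1 = 5
Det delta = 5 * -6 = -30
New det = -2 + -30 = -32

Answer: -32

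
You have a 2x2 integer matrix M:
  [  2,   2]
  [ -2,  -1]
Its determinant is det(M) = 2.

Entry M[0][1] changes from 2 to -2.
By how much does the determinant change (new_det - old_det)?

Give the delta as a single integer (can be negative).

Answer: -8

Derivation:
Cofactor C_01 = 2
Entry delta = -2 - 2 = -4
Det delta = entry_delta * cofactor = -4 * 2 = -8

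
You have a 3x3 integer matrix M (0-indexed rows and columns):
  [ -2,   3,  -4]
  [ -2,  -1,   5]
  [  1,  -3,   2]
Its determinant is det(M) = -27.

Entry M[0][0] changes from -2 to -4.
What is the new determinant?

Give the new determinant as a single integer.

det is linear in row 0: changing M[0][0] by delta changes det by delta * cofactor(0,0).
Cofactor C_00 = (-1)^(0+0) * minor(0,0) = 13
Entry delta = -4 - -2 = -2
Det delta = -2 * 13 = -26
New det = -27 + -26 = -53

Answer: -53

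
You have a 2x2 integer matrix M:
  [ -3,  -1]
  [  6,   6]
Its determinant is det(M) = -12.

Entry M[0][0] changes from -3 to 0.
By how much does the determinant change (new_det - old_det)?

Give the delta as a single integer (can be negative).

Answer: 18

Derivation:
Cofactor C_00 = 6
Entry delta = 0 - -3 = 3
Det delta = entry_delta * cofactor = 3 * 6 = 18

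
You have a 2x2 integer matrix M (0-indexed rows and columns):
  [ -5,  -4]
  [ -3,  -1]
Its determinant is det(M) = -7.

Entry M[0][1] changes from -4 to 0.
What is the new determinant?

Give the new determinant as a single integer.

Answer: 5

Derivation:
det is linear in row 0: changing M[0][1] by delta changes det by delta * cofactor(0,1).
Cofactor C_01 = (-1)^(0+1) * minor(0,1) = 3
Entry delta = 0 - -4 = 4
Det delta = 4 * 3 = 12
New det = -7 + 12 = 5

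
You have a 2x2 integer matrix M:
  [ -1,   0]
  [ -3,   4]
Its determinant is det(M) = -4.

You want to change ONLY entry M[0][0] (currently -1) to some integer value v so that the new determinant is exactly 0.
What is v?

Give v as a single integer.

det is linear in entry M[0][0]: det = old_det + (v - -1) * C_00
Cofactor C_00 = 4
Want det = 0: -4 + (v - -1) * 4 = 0
  (v - -1) = 4 / 4 = 1
  v = -1 + (1) = 0

Answer: 0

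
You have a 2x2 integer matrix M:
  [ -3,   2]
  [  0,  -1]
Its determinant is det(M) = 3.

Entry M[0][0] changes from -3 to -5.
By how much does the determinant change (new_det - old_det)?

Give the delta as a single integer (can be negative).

Cofactor C_00 = -1
Entry delta = -5 - -3 = -2
Det delta = entry_delta * cofactor = -2 * -1 = 2

Answer: 2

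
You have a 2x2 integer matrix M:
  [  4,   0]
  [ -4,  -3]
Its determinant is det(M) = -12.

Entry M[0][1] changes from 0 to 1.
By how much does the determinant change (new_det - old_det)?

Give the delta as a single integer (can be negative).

Answer: 4

Derivation:
Cofactor C_01 = 4
Entry delta = 1 - 0 = 1
Det delta = entry_delta * cofactor = 1 * 4 = 4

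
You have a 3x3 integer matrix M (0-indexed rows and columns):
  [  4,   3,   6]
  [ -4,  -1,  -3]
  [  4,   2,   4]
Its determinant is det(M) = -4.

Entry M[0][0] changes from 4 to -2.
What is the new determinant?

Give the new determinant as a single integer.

Answer: -16

Derivation:
det is linear in row 0: changing M[0][0] by delta changes det by delta * cofactor(0,0).
Cofactor C_00 = (-1)^(0+0) * minor(0,0) = 2
Entry delta = -2 - 4 = -6
Det delta = -6 * 2 = -12
New det = -4 + -12 = -16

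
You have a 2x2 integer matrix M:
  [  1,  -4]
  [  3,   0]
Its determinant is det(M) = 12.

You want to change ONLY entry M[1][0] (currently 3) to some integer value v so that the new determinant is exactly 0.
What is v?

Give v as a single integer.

det is linear in entry M[1][0]: det = old_det + (v - 3) * C_10
Cofactor C_10 = 4
Want det = 0: 12 + (v - 3) * 4 = 0
  (v - 3) = -12 / 4 = -3
  v = 3 + (-3) = 0

Answer: 0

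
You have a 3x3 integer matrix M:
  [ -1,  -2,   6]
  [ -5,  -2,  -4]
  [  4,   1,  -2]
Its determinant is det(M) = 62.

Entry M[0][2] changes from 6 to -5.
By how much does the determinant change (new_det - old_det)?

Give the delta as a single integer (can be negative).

Answer: -33

Derivation:
Cofactor C_02 = 3
Entry delta = -5 - 6 = -11
Det delta = entry_delta * cofactor = -11 * 3 = -33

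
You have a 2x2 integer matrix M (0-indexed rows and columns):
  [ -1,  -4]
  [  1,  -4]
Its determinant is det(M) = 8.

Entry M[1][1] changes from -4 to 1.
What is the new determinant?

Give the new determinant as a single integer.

Answer: 3

Derivation:
det is linear in row 1: changing M[1][1] by delta changes det by delta * cofactor(1,1).
Cofactor C_11 = (-1)^(1+1) * minor(1,1) = -1
Entry delta = 1 - -4 = 5
Det delta = 5 * -1 = -5
New det = 8 + -5 = 3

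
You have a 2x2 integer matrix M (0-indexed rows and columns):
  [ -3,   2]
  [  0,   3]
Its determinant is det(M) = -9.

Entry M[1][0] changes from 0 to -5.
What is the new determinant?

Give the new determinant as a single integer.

det is linear in row 1: changing M[1][0] by delta changes det by delta * cofactor(1,0).
Cofactor C_10 = (-1)^(1+0) * minor(1,0) = -2
Entry delta = -5 - 0 = -5
Det delta = -5 * -2 = 10
New det = -9 + 10 = 1

Answer: 1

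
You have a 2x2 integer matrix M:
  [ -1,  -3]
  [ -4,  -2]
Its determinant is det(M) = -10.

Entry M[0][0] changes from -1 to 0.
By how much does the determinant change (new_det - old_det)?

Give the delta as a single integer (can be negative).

Answer: -2

Derivation:
Cofactor C_00 = -2
Entry delta = 0 - -1 = 1
Det delta = entry_delta * cofactor = 1 * -2 = -2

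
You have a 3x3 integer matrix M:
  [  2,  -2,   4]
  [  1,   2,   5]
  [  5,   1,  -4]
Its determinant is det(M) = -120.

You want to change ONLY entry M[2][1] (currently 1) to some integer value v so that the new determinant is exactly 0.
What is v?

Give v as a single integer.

Answer: -19

Derivation:
det is linear in entry M[2][1]: det = old_det + (v - 1) * C_21
Cofactor C_21 = -6
Want det = 0: -120 + (v - 1) * -6 = 0
  (v - 1) = 120 / -6 = -20
  v = 1 + (-20) = -19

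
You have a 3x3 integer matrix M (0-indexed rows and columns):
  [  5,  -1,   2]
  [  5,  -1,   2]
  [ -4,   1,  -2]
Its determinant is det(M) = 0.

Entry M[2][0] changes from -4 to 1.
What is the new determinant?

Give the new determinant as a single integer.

Answer: 0

Derivation:
det is linear in row 2: changing M[2][0] by delta changes det by delta * cofactor(2,0).
Cofactor C_20 = (-1)^(2+0) * minor(2,0) = 0
Entry delta = 1 - -4 = 5
Det delta = 5 * 0 = 0
New det = 0 + 0 = 0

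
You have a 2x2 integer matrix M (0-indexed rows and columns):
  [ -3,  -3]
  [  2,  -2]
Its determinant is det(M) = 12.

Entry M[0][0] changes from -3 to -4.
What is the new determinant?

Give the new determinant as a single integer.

det is linear in row 0: changing M[0][0] by delta changes det by delta * cofactor(0,0).
Cofactor C_00 = (-1)^(0+0) * minor(0,0) = -2
Entry delta = -4 - -3 = -1
Det delta = -1 * -2 = 2
New det = 12 + 2 = 14

Answer: 14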